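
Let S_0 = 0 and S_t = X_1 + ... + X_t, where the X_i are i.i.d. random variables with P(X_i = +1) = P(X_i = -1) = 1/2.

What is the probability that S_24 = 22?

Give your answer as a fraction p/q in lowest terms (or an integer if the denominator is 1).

To reach position 22 after 24 steps: need 23 steps of +1 and 1 of -1.
Favorable paths: C(24,23) = 24
Total paths: 2^24 = 16777216
P = 24/16777216 = 3/2097152

Answer: 3/2097152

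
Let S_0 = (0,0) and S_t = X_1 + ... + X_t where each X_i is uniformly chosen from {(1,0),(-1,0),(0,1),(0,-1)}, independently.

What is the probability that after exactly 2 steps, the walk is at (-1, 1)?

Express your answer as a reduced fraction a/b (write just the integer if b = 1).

Let h be the number of horizontal steps (so 2-h are vertical). To end at (-1,1) need (h-1)/2 right-steps and ((2-h)+1)/2 up-steps.
Sum over h with 1 ≤ h ≤ 1, h ≡ 1 (mod 2), 2-h ≡ 1 (mod 2):
h=1: C(2,1)·C(1,0)·C(1,1) = 2·1·1 = 2
Total favorable: 2
Total paths: 4^2 = 16
P = 2/16 = 1/8

Answer: 1/8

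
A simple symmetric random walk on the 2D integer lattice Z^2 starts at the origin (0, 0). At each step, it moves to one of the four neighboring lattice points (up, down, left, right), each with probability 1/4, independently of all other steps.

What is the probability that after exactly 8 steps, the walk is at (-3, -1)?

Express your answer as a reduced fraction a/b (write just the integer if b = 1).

Let h be the number of horizontal steps (so 8-h are vertical). To end at (-3,-1) need (h-3)/2 right-steps and ((8-h)-1)/2 up-steps.
Sum over h with 3 ≤ h ≤ 7, h ≡ 1 (mod 2), 8-h ≡ 1 (mod 2):
h=3: C(8,3)·C(3,0)·C(5,2) = 56·1·10 = 560
h=5: C(8,5)·C(5,1)·C(3,1) = 56·5·3 = 840
h=7: C(8,7)·C(7,2)·C(1,0) = 8·21·1 = 168
Total favorable: 1568
Total paths: 4^8 = 65536
P = 1568/65536 = 49/2048

Answer: 49/2048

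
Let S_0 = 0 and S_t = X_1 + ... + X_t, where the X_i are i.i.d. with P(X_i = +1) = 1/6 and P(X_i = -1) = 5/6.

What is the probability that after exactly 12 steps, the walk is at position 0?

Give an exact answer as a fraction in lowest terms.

Answer: 1203125/181398528

Derivation:
To be at 0 after 12 steps: need exactly 6 steps of +1 and 6 of -1.
Number of such sequences: C(12,6) = 924
Each has probability (1/6)^6 · (5/6)^6 = 15625/2176782336
P = 924 · 15625/2176782336 = 1203125/181398528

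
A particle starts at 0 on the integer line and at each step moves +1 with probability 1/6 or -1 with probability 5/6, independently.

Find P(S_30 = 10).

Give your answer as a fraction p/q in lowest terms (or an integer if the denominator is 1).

To reach position 10 after 30 steps: need 20 steps of +1 and 10 steps of -1.
Number of such sequences: C(30,20) = 30045015
Each has probability (1/6)^20 · (5/6)^10 = 9765625/221073919720733357899776
P = 30045015 · 9765625/221073919720733357899776 = 32600927734375/24563768857859261988864

Answer: 32600927734375/24563768857859261988864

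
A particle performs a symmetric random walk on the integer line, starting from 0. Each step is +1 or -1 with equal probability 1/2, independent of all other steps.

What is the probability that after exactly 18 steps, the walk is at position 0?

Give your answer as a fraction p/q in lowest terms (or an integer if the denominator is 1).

To return to 0 after 18 steps: need exactly 9 steps of +1 and 9 of -1.
Favorable paths: C(18,9) = 48620
Total paths: 2^18 = 262144
P = 48620/262144 = 12155/65536

Answer: 12155/65536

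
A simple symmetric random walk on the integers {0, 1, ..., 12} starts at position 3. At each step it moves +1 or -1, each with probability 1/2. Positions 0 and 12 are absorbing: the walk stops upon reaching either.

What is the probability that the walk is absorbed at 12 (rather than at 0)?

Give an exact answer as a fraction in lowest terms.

Answer: 1/4

Derivation:
Symmetric walk (p = 1/2): the harmonic-function argument gives P(hit 12 before 0 | start at 3) = a/N.
P = 3/12 = 1/4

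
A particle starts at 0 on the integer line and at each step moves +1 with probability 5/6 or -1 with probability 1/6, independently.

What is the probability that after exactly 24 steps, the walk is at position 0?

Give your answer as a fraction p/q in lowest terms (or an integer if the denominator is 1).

Answer: 165048583984375/1184595334580404224

Derivation:
To be at 0 after 24 steps: need exactly 12 steps of +1 and 12 of -1.
Number of such sequences: C(24,12) = 2704156
Each has probability (5/6)^12 · (1/6)^12 = 244140625/4738381338321616896
P = 2704156 · 244140625/4738381338321616896 = 165048583984375/1184595334580404224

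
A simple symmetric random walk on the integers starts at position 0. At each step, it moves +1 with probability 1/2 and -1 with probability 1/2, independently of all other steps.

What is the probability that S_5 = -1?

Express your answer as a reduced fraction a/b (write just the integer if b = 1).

To reach position -1 after 5 steps: need 2 steps of +1 and 3 of -1.
Favorable paths: C(5,2) = 10
Total paths: 2^5 = 32
P = 10/32 = 5/16

Answer: 5/16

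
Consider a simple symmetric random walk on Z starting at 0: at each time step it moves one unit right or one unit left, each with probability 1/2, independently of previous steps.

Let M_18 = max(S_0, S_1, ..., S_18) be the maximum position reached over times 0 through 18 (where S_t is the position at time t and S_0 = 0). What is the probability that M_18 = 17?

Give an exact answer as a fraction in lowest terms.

Let M_18 = max(S_0,...,S_18). Use the reflection principle: for j ≥ 1, #{paths with M_18 ≥ j} = #{S_18 ≥ j} + #{S_18 ≥ j+1}.
By reflection, #{M_18 ≥ 17} = #{S_18 ≥ 17} + #{S_18 ≥ 18} = 1 + 1 = 2.
#{M_18 ≥ 18} = #{S_18 ≥ 18} + #{S_18 ≥ 19} = 1 + 0 = 1.
#{M_18 = 17} = 2 - 1 = 1.
P(M_18 = 17) = 1/262144 = 1/262144

Answer: 1/262144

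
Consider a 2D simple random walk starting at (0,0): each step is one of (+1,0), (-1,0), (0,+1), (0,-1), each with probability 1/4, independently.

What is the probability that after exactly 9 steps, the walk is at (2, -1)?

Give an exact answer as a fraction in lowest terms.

Answer: 1323/32768

Derivation:
Let h be the number of horizontal steps (so 9-h are vertical). To end at (2,-1) need (h+2)/2 right-steps and ((9-h)-1)/2 up-steps.
Sum over h with 2 ≤ h ≤ 8, h ≡ 0 (mod 2), 9-h ≡ 1 (mod 2):
h=2: C(9,2)·C(2,2)·C(7,3) = 36·1·35 = 1260
h=4: C(9,4)·C(4,3)·C(5,2) = 126·4·10 = 5040
h=6: C(9,6)·C(6,4)·C(3,1) = 84·15·3 = 3780
h=8: C(9,8)·C(8,5)·C(1,0) = 9·56·1 = 504
Total favorable: 10584
Total paths: 4^9 = 262144
P = 10584/262144 = 1323/32768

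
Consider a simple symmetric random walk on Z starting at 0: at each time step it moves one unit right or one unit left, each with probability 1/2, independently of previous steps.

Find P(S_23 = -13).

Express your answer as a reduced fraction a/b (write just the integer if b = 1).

Answer: 33649/8388608

Derivation:
To reach position -13 after 23 steps: need 5 steps of +1 and 18 of -1.
Favorable paths: C(23,5) = 33649
Total paths: 2^23 = 8388608
P = 33649/8388608 = 33649/8388608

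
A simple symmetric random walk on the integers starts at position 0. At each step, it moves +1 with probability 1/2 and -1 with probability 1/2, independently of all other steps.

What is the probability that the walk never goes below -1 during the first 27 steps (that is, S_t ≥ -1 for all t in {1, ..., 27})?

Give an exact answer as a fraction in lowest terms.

Answer: 5014575/16777216

Derivation:
Let f(t,s) = #length-t paths at position s with S_1..S_t all ≥ -1.
f(t,s) = f(t-1,s-1) + f(t-1,s+1) for s ≥ -1; f(t,s) = 0 for s < -1.
t=0: f(0,0)=1
t=1: f(1,-1)=1 f(1,1)=1
t=2: f(2,0)=2 f(2,2)=1
t=3: f(3,-1)=2 f(3,1)=3 f(3,3)=1
t=4: f(4,0)=5 f(4,2)=4 f(4,4)=1
t=5: f(5,-1)=5 f(5,1)=9 f(5,3)=5 f(5,5)=1
t=6: f(6,0)=14 f(6,2)=14 f(6,4)=6 f(6,6)=1
t=7: f(7,-1)=14 f(7,1)=28 f(7,3)=20 f(7,5)=7 f(7,7)=1
t=8: f(8,0)=42 f(8,2)=48 f(8,4)=27 f(8,6)=8 f(8,8)=1
t=9: f(9,-1)=42 f(9,1)=90 f(9,3)=75 f(9,5)=35 f(9,7)=9 f(9,9)=1
t=10: f(10,0)=132 f(10,2)=165 f(10,4)=110 f(10,6)=44 f(10,8)=10 f(10,10)=1
t=11: f(11,-1)=132 f(11,1)=297 f(11,3)=275 f(11,5)=154 f(11,7)=54 f(11,9)=11 f(11,11)=1
t=12: f(12,0)=429 f(12,2)=572 f(12,4)=429 f(12,6)=208 f(12,8)=65 f(12,10)=12 f(12,12)=1
t=13: f(13,-1)=429 f(13,1)=1001 f(13,3)=1001 f(13,5)=637 f(13,7)=273 f(13,9)=77 f(13,11)=13 f(13,13)=1
t=14: f(14,0)=1430 f(14,2)=2002 f(14,4)=1638 f(14,6)=910 f(14,8)=350 f(14,10)=90 f(14,12)=14 f(14,14)=1
t=15: f(15,-1)=1430 f(15,1)=3432 f(15,3)=3640 f(15,5)=2548 f(15,7)=1260 f(15,9)=440 f(15,11)=104 f(15,13)=15 f(15,15)=1
t=16: f(16,0)=4862 f(16,2)=7072 f(16,4)=6188 f(16,6)=3808 f(16,8)=1700 f(16,10)=544 f(16,12)=119 f(16,14)=16 f(16,16)=1
t=17: f(17,-1)=4862 f(17,1)=11934 f(17,3)=13260 f(17,5)=9996 f(17,7)=5508 f(17,9)=2244 f(17,11)=663 f(17,13)=135 f(17,15)=17 f(17,17)=1
t=18: f(18,0)=16796 f(18,2)=25194 f(18,4)=23256 f(18,6)=15504 f(18,8)=7752 f(18,10)=2907 f(18,12)=798 f(18,14)=152 f(18,16)=18 f(18,18)=1
t=19: f(19,-1)=16796 f(19,1)=41990 f(19,3)=48450 f(19,5)=38760 f(19,7)=23256 f(19,9)=10659 f(19,11)=3705 f(19,13)=950 f(19,15)=170 f(19,17)=19 f(19,19)=1
t=20: f(20,0)=58786 f(20,2)=90440 f(20,4)=87210 f(20,6)=62016 f(20,8)=33915 f(20,10)=14364 f(20,12)=4655 f(20,14)=1120 f(20,16)=189 f(20,18)=20 f(20,20)=1
t=21: f(21,-1)=58786 f(21,1)=149226 f(21,3)=177650 f(21,5)=149226 f(21,7)=95931 f(21,9)=48279 f(21,11)=19019 f(21,13)=5775 f(21,15)=1309 f(21,17)=209 f(21,19)=21 f(21,21)=1
t=22: f(22,0)=208012 f(22,2)=326876 f(22,4)=326876 f(22,6)=245157 f(22,8)=144210 f(22,10)=67298 f(22,12)=24794 f(22,14)=7084 f(22,16)=1518 f(22,18)=230 f(22,20)=22 f(22,22)=1
t=23: f(23,-1)=208012 f(23,1)=534888 f(23,3)=653752 f(23,5)=572033 f(23,7)=389367 f(23,9)=211508 f(23,11)=92092 f(23,13)=31878 f(23,15)=8602 f(23,17)=1748 f(23,19)=252 f(23,21)=23 f(23,23)=1
t=24: f(24,0)=742900 f(24,2)=1188640 f(24,4)=1225785 f(24,6)=961400 f(24,8)=600875 f(24,10)=303600 f(24,12)=123970 f(24,14)=40480 f(24,16)=10350 f(24,18)=2000 f(24,20)=275 f(24,22)=24 f(24,24)=1
t=25: f(25,-1)=742900 f(25,1)=1931540 f(25,3)=2414425 f(25,5)=2187185 f(25,7)=1562275 f(25,9)=904475 f(25,11)=427570 f(25,13)=164450 f(25,15)=50830 f(25,17)=12350 f(25,19)=2275 f(25,21)=299 f(25,23)=25 f(25,25)=1
t=26: f(26,0)=2674440 f(26,2)=4345965 f(26,4)=4601610 f(26,6)=3749460 f(26,8)=2466750 f(26,10)=1332045 f(26,12)=592020 f(26,14)=215280 f(26,16)=63180 f(26,18)=14625 f(26,20)=2574 f(26,22)=324 f(26,24)=26 f(26,26)=1
t=27: f(27,-1)=2674440 f(27,1)=7020405 f(27,3)=8947575 f(27,5)=8351070 f(27,7)=6216210 f(27,9)=3798795 f(27,11)=1924065 f(27,13)=807300 f(27,15)=278460 f(27,17)=77805 f(27,19)=17199 f(27,21)=2898 f(27,23)=350 f(27,25)=27 f(27,27)=1
Σ_s f(27,s) = 40116600
P = 40116600/134217728 = 5014575/16777216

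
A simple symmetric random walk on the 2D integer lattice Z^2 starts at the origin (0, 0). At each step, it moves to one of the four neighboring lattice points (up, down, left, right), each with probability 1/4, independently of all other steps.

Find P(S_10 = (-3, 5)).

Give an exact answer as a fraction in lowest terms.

Answer: 525/262144

Derivation:
Let h be the number of horizontal steps (so 10-h are vertical). To end at (-3,5) need (h-3)/2 right-steps and ((10-h)+5)/2 up-steps.
Sum over h with 3 ≤ h ≤ 5, h ≡ 1 (mod 2), 10-h ≡ 1 (mod 2):
h=3: C(10,3)·C(3,0)·C(7,6) = 120·1·7 = 840
h=5: C(10,5)·C(5,1)·C(5,5) = 252·5·1 = 1260
Total favorable: 2100
Total paths: 4^10 = 1048576
P = 2100/1048576 = 525/262144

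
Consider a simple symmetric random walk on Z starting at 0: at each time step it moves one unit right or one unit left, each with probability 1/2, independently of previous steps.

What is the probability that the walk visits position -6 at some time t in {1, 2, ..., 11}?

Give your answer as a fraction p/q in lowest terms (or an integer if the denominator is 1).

Answer: 67/1024

Derivation:
Count via complement. Let g(t,s) = #length-t paths at position s with S_1..S_t all ≠ -6.
g(t,s) = g(t-1,s-1) + g(t-1,s+1) for s ≠ -6; g(t,-6) = 0.
t=0: g(0,0)=1
t=1: g(1,-1)=1 g(1,1)=1
t=2: g(2,-2)=1 g(2,0)=2 g(2,2)=1
t=3: g(3,-3)=1 g(3,-1)=3 g(3,1)=3 g(3,3)=1
t=4: g(4,-4)=1 g(4,-2)=4 g(4,0)=6 g(4,2)=4 g(4,4)=1
t=5: g(5,-5)=1 g(5,-3)=5 g(5,-1)=10 g(5,1)=10 g(5,3)=5 g(5,5)=1
t=6: g(6,-4)=6 g(6,-2)=15 g(6,0)=20 g(6,2)=15 g(6,4)=6 g(6,6)=1
t=7: g(7,-5)=6 g(7,-3)=21 g(7,-1)=35 g(7,1)=35 g(7,3)=21 g(7,5)=7 g(7,7)=1
t=8: g(8,-4)=27 g(8,-2)=56 g(8,0)=70 g(8,2)=56 g(8,4)=28 g(8,6)=8 g(8,8)=1
t=9: g(9,-5)=27 g(9,-3)=83 g(9,-1)=126 g(9,1)=126 g(9,3)=84 g(9,5)=36 g(9,7)=9 g(9,9)=1
t=10: g(10,-4)=110 g(10,-2)=209 g(10,0)=252 g(10,2)=210 g(10,4)=120 g(10,6)=45 g(10,8)=10 g(10,10)=1
t=11: g(11,-5)=110 g(11,-3)=319 g(11,-1)=461 g(11,1)=462 g(11,3)=330 g(11,5)=165 g(11,7)=55 g(11,9)=11 g(11,11)=1
Paths never hitting -6: Σ_s g(11,s) = 1914
Paths hitting -6: 2^11 - 1914 = 134
P = 134/2048 = 67/1024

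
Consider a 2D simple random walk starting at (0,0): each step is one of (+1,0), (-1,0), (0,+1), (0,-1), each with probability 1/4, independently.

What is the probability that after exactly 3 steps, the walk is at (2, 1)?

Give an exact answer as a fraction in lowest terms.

Answer: 3/64

Derivation:
Let h be the number of horizontal steps (so 3-h are vertical). To end at (2,1) need (h+2)/2 right-steps and ((3-h)+1)/2 up-steps.
Sum over h with 2 ≤ h ≤ 2, h ≡ 0 (mod 2), 3-h ≡ 1 (mod 2):
h=2: C(3,2)·C(2,2)·C(1,1) = 3·1·1 = 3
Total favorable: 3
Total paths: 4^3 = 64
P = 3/64 = 3/64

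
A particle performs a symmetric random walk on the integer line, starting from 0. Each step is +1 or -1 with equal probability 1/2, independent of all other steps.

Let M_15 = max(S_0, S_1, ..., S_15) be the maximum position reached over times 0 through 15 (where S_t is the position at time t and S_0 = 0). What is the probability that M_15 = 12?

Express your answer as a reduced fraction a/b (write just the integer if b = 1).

Let M_15 = max(S_0,...,S_15). Use the reflection principle: for j ≥ 1, #{paths with M_15 ≥ j} = #{S_15 ≥ j} + #{S_15 ≥ j+1}.
By reflection, #{M_15 ≥ 12} = #{S_15 ≥ 12} + #{S_15 ≥ 13} = 16 + 16 = 32.
#{M_15 ≥ 13} = #{S_15 ≥ 13} + #{S_15 ≥ 14} = 16 + 1 = 17.
#{M_15 = 12} = 32 - 17 = 15.
P(M_15 = 12) = 15/32768 = 15/32768

Answer: 15/32768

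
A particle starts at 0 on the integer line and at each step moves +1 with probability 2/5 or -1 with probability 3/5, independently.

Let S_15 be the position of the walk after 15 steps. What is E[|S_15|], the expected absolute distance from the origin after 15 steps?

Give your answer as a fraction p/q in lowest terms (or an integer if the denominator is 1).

Answer: 4868227263/1220703125

Derivation:
S_15 takes values m ≡ 1 (mod 2) with |m| ≤ 15; P(S_15=m) = C(15,(15+m)/2) · (2/5)^((15+m)/2) · (3/5)^((15-m)/2).
Distribution: P(S=-15)=14348907/30517578125, P(S=-13)=28697814/6103515625, P(S=-11)=133923132/6103515625, P(S=-9)=386889048/6103515625, P(S=-7)=773778096/6103515625, P(S=-5)=5674372704/30517578125, P(S=-3)=1260971712/6103515625, P(S=-1)=1080832896/6103515625, P(S=1)=720555264/6103515625, P(S=3)=373621248/6103515625, P(S=5)=747242496/30517578125, P(S=7)=45287424/6103515625, P(S=9)=10063872/6103515625, P(S=11)=1548288/6103515625, P(S=13)=147456/6103515625, P(S=15)=32768/30517578125
E[|S_15|] = Σ_m |m|·P(S_15=m) = 4868227263/1220703125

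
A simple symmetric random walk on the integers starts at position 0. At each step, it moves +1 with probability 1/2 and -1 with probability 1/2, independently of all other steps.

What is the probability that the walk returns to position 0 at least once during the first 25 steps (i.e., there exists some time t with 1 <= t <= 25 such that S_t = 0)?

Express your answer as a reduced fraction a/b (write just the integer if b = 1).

Answer: 3518265/4194304

Derivation:
Count via complement. Let g(t,s) = #length-t paths at position s with S_1..S_t all ≠ 0.
g(t,s) = g(t-1,s-1) + g(t-1,s+1) for s ≠ 0; g(t,0) = 0.
t=0: g(0,0)=1
t=1: g(1,-1)=1 g(1,1)=1
t=2: g(2,-2)=1 g(2,2)=1
t=3: g(3,-3)=1 g(3,-1)=1 g(3,1)=1 g(3,3)=1
t=4: g(4,-4)=1 g(4,-2)=2 g(4,2)=2 g(4,4)=1
t=5: g(5,-5)=1 g(5,-3)=3 g(5,-1)=2 g(5,1)=2 g(5,3)=3 g(5,5)=1
t=6: g(6,-6)=1 g(6,-4)=4 g(6,-2)=5 g(6,2)=5 g(6,4)=4 g(6,6)=1
t=7: g(7,-7)=1 g(7,-5)=5 g(7,-3)=9 g(7,-1)=5 g(7,1)=5 g(7,3)=9 g(7,5)=5 g(7,7)=1
t=8: g(8,-8)=1 g(8,-6)=6 g(8,-4)=14 g(8,-2)=14 g(8,2)=14 g(8,4)=14 g(8,6)=6 g(8,8)=1
t=9: g(9,-9)=1 g(9,-7)=7 g(9,-5)=20 g(9,-3)=28 g(9,-1)=14 g(9,1)=14 g(9,3)=28 g(9,5)=20 g(9,7)=7 g(9,9)=1
t=10: g(10,-10)=1 g(10,-8)=8 g(10,-6)=27 g(10,-4)=48 g(10,-2)=42 g(10,2)=42 g(10,4)=48 g(10,6)=27 g(10,8)=8 g(10,10)=1
t=11: g(11,-11)=1 g(11,-9)=9 g(11,-7)=35 g(11,-5)=75 g(11,-3)=90 g(11,-1)=42 g(11,1)=42 g(11,3)=90 g(11,5)=75 g(11,7)=35 g(11,9)=9 g(11,11)=1
t=12: g(12,-12)=1 g(12,-10)=10 g(12,-8)=44 g(12,-6)=110 g(12,-4)=165 g(12,-2)=132 g(12,2)=132 g(12,4)=165 g(12,6)=110 g(12,8)=44 g(12,10)=10 g(12,12)=1
t=13: g(13,-13)=1 g(13,-11)=11 g(13,-9)=54 g(13,-7)=154 g(13,-5)=275 g(13,-3)=297 g(13,-1)=132 g(13,1)=132 g(13,3)=297 g(13,5)=275 g(13,7)=154 g(13,9)=54 g(13,11)=11 g(13,13)=1
t=14: g(14,-14)=1 g(14,-12)=12 g(14,-10)=65 g(14,-8)=208 g(14,-6)=429 g(14,-4)=572 g(14,-2)=429 g(14,2)=429 g(14,4)=572 g(14,6)=429 g(14,8)=208 g(14,10)=65 g(14,12)=12 g(14,14)=1
t=15: g(15,-15)=1 g(15,-13)=13 g(15,-11)=77 g(15,-9)=273 g(15,-7)=637 g(15,-5)=1001 g(15,-3)=1001 g(15,-1)=429 g(15,1)=429 g(15,3)=1001 g(15,5)=1001 g(15,7)=637 g(15,9)=273 g(15,11)=77 g(15,13)=13 g(15,15)=1
t=16: g(16,-16)=1 g(16,-14)=14 g(16,-12)=90 g(16,-10)=350 g(16,-8)=910 g(16,-6)=1638 g(16,-4)=2002 g(16,-2)=1430 g(16,2)=1430 g(16,4)=2002 g(16,6)=1638 g(16,8)=910 g(16,10)=350 g(16,12)=90 g(16,14)=14 g(16,16)=1
t=17: g(17,-17)=1 g(17,-15)=15 g(17,-13)=104 g(17,-11)=440 g(17,-9)=1260 g(17,-7)=2548 g(17,-5)=3640 g(17,-3)=3432 g(17,-1)=1430 g(17,1)=1430 g(17,3)=3432 g(17,5)=3640 g(17,7)=2548 g(17,9)=1260 g(17,11)=440 g(17,13)=104 g(17,15)=15 g(17,17)=1
t=18: g(18,-18)=1 g(18,-16)=16 g(18,-14)=119 g(18,-12)=544 g(18,-10)=1700 g(18,-8)=3808 g(18,-6)=6188 g(18,-4)=7072 g(18,-2)=4862 g(18,2)=4862 g(18,4)=7072 g(18,6)=6188 g(18,8)=3808 g(18,10)=1700 g(18,12)=544 g(18,14)=119 g(18,16)=16 g(18,18)=1
t=19: g(19,-19)=1 g(19,-17)=17 g(19,-15)=135 g(19,-13)=663 g(19,-11)=2244 g(19,-9)=5508 g(19,-7)=9996 g(19,-5)=13260 g(19,-3)=11934 g(19,-1)=4862 g(19,1)=4862 g(19,3)=11934 g(19,5)=13260 g(19,7)=9996 g(19,9)=5508 g(19,11)=2244 g(19,13)=663 g(19,15)=135 g(19,17)=17 g(19,19)=1
t=20: g(20,-20)=1 g(20,-18)=18 g(20,-16)=152 g(20,-14)=798 g(20,-12)=2907 g(20,-10)=7752 g(20,-8)=15504 g(20,-6)=23256 g(20,-4)=25194 g(20,-2)=16796 g(20,2)=16796 g(20,4)=25194 g(20,6)=23256 g(20,8)=15504 g(20,10)=7752 g(20,12)=2907 g(20,14)=798 g(20,16)=152 g(20,18)=18 g(20,20)=1
t=21: g(21,-21)=1 g(21,-19)=19 g(21,-17)=170 g(21,-15)=950 g(21,-13)=3705 g(21,-11)=10659 g(21,-9)=23256 g(21,-7)=38760 g(21,-5)=48450 g(21,-3)=41990 g(21,-1)=16796 g(21,1)=16796 g(21,3)=41990 g(21,5)=48450 g(21,7)=38760 g(21,9)=23256 g(21,11)=10659 g(21,13)=3705 g(21,15)=950 g(21,17)=170 g(21,19)=19 g(21,21)=1
t=22: g(22,-22)=1 g(22,-20)=20 g(22,-18)=189 g(22,-16)=1120 g(22,-14)=4655 g(22,-12)=14364 g(22,-10)=33915 g(22,-8)=62016 g(22,-6)=87210 g(22,-4)=90440 g(22,-2)=58786 g(22,2)=58786 g(22,4)=90440 g(22,6)=87210 g(22,8)=62016 g(22,10)=33915 g(22,12)=14364 g(22,14)=4655 g(22,16)=1120 g(22,18)=189 g(22,20)=20 g(22,22)=1
t=23: g(23,-23)=1 g(23,-21)=21 g(23,-19)=209 g(23,-17)=1309 g(23,-15)=5775 g(23,-13)=19019 g(23,-11)=48279 g(23,-9)=95931 g(23,-7)=149226 g(23,-5)=177650 g(23,-3)=149226 g(23,-1)=58786 g(23,1)=58786 g(23,3)=149226 g(23,5)=177650 g(23,7)=149226 g(23,9)=95931 g(23,11)=48279 g(23,13)=19019 g(23,15)=5775 g(23,17)=1309 g(23,19)=209 g(23,21)=21 g(23,23)=1
t=24: g(24,-24)=1 g(24,-22)=22 g(24,-20)=230 g(24,-18)=1518 g(24,-16)=7084 g(24,-14)=24794 g(24,-12)=67298 g(24,-10)=144210 g(24,-8)=245157 g(24,-6)=326876 g(24,-4)=326876 g(24,-2)=208012 g(24,2)=208012 g(24,4)=326876 g(24,6)=326876 g(24,8)=245157 g(24,10)=144210 g(24,12)=67298 g(24,14)=24794 g(24,16)=7084 g(24,18)=1518 g(24,20)=230 g(24,22)=22 g(24,24)=1
t=25: g(25,-25)=1 g(25,-23)=23 g(25,-21)=252 g(25,-19)=1748 g(25,-17)=8602 g(25,-15)=31878 g(25,-13)=92092 g(25,-11)=211508 g(25,-9)=389367 g(25,-7)=572033 g(25,-5)=653752 g(25,-3)=534888 g(25,-1)=208012 g(25,1)=208012 g(25,3)=534888 g(25,5)=653752 g(25,7)=572033 g(25,9)=389367 g(25,11)=211508 g(25,13)=92092 g(25,15)=31878 g(25,17)=8602 g(25,19)=1748 g(25,21)=252 g(25,23)=23 g(25,25)=1
Paths never hitting 0: Σ_s g(25,s) = 5408312
Paths hitting 0: 2^25 - 5408312 = 28146120
P = 28146120/33554432 = 3518265/4194304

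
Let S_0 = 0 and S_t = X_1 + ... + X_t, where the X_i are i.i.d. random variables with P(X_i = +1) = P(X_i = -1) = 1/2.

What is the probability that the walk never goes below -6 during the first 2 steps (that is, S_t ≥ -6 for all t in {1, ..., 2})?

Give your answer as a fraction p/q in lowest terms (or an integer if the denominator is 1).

Let f(t,s) = #length-t paths at position s with S_1..S_t all ≥ -6.
f(t,s) = f(t-1,s-1) + f(t-1,s+1) for s ≥ -6; f(t,s) = 0 for s < -6.
t=0: f(0,0)=1
t=1: f(1,-1)=1 f(1,1)=1
t=2: f(2,-2)=1 f(2,0)=2 f(2,2)=1
Σ_s f(2,s) = 4
P = 4/4 = 1

Answer: 1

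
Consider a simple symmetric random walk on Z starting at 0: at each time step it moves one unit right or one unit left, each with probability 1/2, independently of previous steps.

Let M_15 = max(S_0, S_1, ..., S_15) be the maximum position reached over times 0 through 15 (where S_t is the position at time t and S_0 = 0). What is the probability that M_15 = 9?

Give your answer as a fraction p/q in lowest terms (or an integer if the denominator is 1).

Answer: 455/32768

Derivation:
Let M_15 = max(S_0,...,S_15). Use the reflection principle: for j ≥ 1, #{paths with M_15 ≥ j} = #{S_15 ≥ j} + #{S_15 ≥ j+1}.
By reflection, #{M_15 ≥ 9} = #{S_15 ≥ 9} + #{S_15 ≥ 10} = 576 + 121 = 697.
#{M_15 ≥ 10} = #{S_15 ≥ 10} + #{S_15 ≥ 11} = 121 + 121 = 242.
#{M_15 = 9} = 697 - 242 = 455.
P(M_15 = 9) = 455/32768 = 455/32768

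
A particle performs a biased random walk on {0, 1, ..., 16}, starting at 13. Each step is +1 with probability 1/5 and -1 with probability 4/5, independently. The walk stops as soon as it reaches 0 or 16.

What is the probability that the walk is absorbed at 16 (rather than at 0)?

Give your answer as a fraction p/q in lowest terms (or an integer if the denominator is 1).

Biased walk: p = 1/5, q = 4/5, r = q/p = 4
Gambler's ruin: P(hit 16 before 0 | start at 13) = (1 - r^a)/(1 - r^N)
r^13 = 67108864; r^16 = 4294967296
P = (1 - 67108864) / (1 - 4294967296) = -67108863 / -4294967295 = 22369621/1431655765

Answer: 22369621/1431655765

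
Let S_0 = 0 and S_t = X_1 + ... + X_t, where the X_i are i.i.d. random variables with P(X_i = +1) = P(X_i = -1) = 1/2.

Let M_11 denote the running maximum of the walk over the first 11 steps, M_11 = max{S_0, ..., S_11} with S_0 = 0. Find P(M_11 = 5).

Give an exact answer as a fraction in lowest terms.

Answer: 165/2048

Derivation:
Let M_11 = max(S_0,...,S_11). Use the reflection principle: for j ≥ 1, #{paths with M_11 ≥ j} = #{S_11 ≥ j} + #{S_11 ≥ j+1}.
By reflection, #{M_11 ≥ 5} = #{S_11 ≥ 5} + #{S_11 ≥ 6} = 232 + 67 = 299.
#{M_11 ≥ 6} = #{S_11 ≥ 6} + #{S_11 ≥ 7} = 67 + 67 = 134.
#{M_11 = 5} = 299 - 134 = 165.
P(M_11 = 5) = 165/2048 = 165/2048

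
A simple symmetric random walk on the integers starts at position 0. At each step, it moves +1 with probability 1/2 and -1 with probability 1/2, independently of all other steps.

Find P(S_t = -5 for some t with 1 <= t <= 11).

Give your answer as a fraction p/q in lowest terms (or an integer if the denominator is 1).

Count via complement. Let g(t,s) = #length-t paths at position s with S_1..S_t all ≠ -5.
g(t,s) = g(t-1,s-1) + g(t-1,s+1) for s ≠ -5; g(t,-5) = 0.
t=0: g(0,0)=1
t=1: g(1,-1)=1 g(1,1)=1
t=2: g(2,-2)=1 g(2,0)=2 g(2,2)=1
t=3: g(3,-3)=1 g(3,-1)=3 g(3,1)=3 g(3,3)=1
t=4: g(4,-4)=1 g(4,-2)=4 g(4,0)=6 g(4,2)=4 g(4,4)=1
t=5: g(5,-3)=5 g(5,-1)=10 g(5,1)=10 g(5,3)=5 g(5,5)=1
t=6: g(6,-4)=5 g(6,-2)=15 g(6,0)=20 g(6,2)=15 g(6,4)=6 g(6,6)=1
t=7: g(7,-3)=20 g(7,-1)=35 g(7,1)=35 g(7,3)=21 g(7,5)=7 g(7,7)=1
t=8: g(8,-4)=20 g(8,-2)=55 g(8,0)=70 g(8,2)=56 g(8,4)=28 g(8,6)=8 g(8,8)=1
t=9: g(9,-3)=75 g(9,-1)=125 g(9,1)=126 g(9,3)=84 g(9,5)=36 g(9,7)=9 g(9,9)=1
t=10: g(10,-4)=75 g(10,-2)=200 g(10,0)=251 g(10,2)=210 g(10,4)=120 g(10,6)=45 g(10,8)=10 g(10,10)=1
t=11: g(11,-3)=275 g(11,-1)=451 g(11,1)=461 g(11,3)=330 g(11,5)=165 g(11,7)=55 g(11,9)=11 g(11,11)=1
Paths never hitting -5: Σ_s g(11,s) = 1749
Paths hitting -5: 2^11 - 1749 = 299
P = 299/2048 = 299/2048

Answer: 299/2048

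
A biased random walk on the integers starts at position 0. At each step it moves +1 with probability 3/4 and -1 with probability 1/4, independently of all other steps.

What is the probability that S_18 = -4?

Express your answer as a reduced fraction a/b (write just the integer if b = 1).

Answer: 4349943/4294967296

Derivation:
To reach position -4 after 18 steps: need 7 steps of +1 and 11 steps of -1.
Number of such sequences: C(18,7) = 31824
Each has probability (3/4)^7 · (1/4)^11 = 2187/68719476736
P = 31824 · 2187/68719476736 = 4349943/4294967296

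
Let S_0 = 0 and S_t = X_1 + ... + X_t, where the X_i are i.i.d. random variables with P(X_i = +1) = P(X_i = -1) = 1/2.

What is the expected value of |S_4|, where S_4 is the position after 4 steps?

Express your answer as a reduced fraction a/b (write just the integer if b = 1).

S_4 takes values m ≡ 0 (mod 2) with |m| ≤ 4; P(S_4=m) = C(4,(4+m)/2)/2^4.
Total paths: 2^4 = 16
Distribution: P(S=-4)=1/16, P(S=-2)=4/16, P(S=0)=6/16, P(S=2)=4/16, P(S=4)=1/16
E[|S_4|] = Σ_m |m|·P(S_4=m) = 24/16 = 3/2

Answer: 3/2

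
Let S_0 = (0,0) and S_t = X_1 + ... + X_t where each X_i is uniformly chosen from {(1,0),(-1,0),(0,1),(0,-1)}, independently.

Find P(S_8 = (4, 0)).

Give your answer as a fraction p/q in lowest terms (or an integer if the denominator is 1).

Answer: 49/4096

Derivation:
Let h be the number of horizontal steps (so 8-h are vertical). To end at (4,0) need (h+4)/2 right-steps and ((8-h)+0)/2 up-steps.
Sum over h with 4 ≤ h ≤ 8, h ≡ 0 (mod 2), 8-h ≡ 0 (mod 2):
h=4: C(8,4)·C(4,4)·C(4,2) = 70·1·6 = 420
h=6: C(8,6)·C(6,5)·C(2,1) = 28·6·2 = 336
h=8: C(8,8)·C(8,6)·C(0,0) = 1·28·1 = 28
Total favorable: 784
Total paths: 4^8 = 65536
P = 784/65536 = 49/4096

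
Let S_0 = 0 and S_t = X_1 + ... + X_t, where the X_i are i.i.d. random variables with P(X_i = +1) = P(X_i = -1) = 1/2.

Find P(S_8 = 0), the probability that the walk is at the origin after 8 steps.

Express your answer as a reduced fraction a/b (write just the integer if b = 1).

To return to 0 after 8 steps: need exactly 4 steps of +1 and 4 of -1.
Favorable paths: C(8,4) = 70
Total paths: 2^8 = 256
P = 70/256 = 35/128

Answer: 35/128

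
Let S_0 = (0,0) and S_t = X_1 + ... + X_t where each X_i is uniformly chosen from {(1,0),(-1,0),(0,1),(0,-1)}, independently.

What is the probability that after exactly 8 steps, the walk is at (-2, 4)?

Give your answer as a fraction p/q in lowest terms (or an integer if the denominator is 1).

Answer: 7/1024

Derivation:
Let h be the number of horizontal steps (so 8-h are vertical). To end at (-2,4) need (h-2)/2 right-steps and ((8-h)+4)/2 up-steps.
Sum over h with 2 ≤ h ≤ 4, h ≡ 0 (mod 2), 8-h ≡ 0 (mod 2):
h=2: C(8,2)·C(2,0)·C(6,5) = 28·1·6 = 168
h=4: C(8,4)·C(4,1)·C(4,4) = 70·4·1 = 280
Total favorable: 448
Total paths: 4^8 = 65536
P = 448/65536 = 7/1024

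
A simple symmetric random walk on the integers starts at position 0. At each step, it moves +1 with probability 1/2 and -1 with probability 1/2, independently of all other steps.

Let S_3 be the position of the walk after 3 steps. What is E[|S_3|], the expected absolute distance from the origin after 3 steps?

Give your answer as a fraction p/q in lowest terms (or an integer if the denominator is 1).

S_3 takes values m ≡ 1 (mod 2) with |m| ≤ 3; P(S_3=m) = C(3,(3+m)/2)/2^3.
Total paths: 2^3 = 8
Distribution: P(S=-3)=1/8, P(S=-1)=3/8, P(S=1)=3/8, P(S=3)=1/8
E[|S_3|] = Σ_m |m|·P(S_3=m) = 12/8 = 3/2

Answer: 3/2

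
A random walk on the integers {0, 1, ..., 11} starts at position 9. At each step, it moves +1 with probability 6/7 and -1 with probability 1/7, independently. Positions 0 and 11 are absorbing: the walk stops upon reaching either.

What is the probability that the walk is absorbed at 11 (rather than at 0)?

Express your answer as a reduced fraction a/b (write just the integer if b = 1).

Biased walk: p = 6/7, q = 1/7, r = q/p = 1/6
Gambler's ruin: P(hit 11 before 0 | start at 9) = (1 - r^a)/(1 - r^N)
r^9 = 1/10077696; r^11 = 1/362797056
P = (1 - 1/10077696) / (1 - 1/362797056) = 10077695/10077696 / 362797055/362797056 = 72559404/72559411

Answer: 72559404/72559411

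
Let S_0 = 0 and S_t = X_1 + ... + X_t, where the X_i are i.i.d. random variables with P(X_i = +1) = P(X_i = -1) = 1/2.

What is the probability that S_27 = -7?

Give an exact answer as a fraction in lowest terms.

To reach position -7 after 27 steps: need 10 steps of +1 and 17 of -1.
Favorable paths: C(27,10) = 8436285
Total paths: 2^27 = 134217728
P = 8436285/134217728 = 8436285/134217728

Answer: 8436285/134217728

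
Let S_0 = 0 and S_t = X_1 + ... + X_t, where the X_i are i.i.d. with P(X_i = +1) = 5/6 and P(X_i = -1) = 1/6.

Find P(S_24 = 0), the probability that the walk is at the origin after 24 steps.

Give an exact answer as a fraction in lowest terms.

To be at 0 after 24 steps: need exactly 12 steps of +1 and 12 of -1.
Number of such sequences: C(24,12) = 2704156
Each has probability (5/6)^12 · (1/6)^12 = 244140625/4738381338321616896
P = 2704156 · 244140625/4738381338321616896 = 165048583984375/1184595334580404224

Answer: 165048583984375/1184595334580404224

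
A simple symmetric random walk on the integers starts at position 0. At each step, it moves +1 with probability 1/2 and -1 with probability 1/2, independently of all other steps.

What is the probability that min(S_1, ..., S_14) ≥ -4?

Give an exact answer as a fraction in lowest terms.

Answer: 6721/8192

Derivation:
Let f(t,s) = #length-t paths at position s with S_1..S_t all ≥ -4.
f(t,s) = f(t-1,s-1) + f(t-1,s+1) for s ≥ -4; f(t,s) = 0 for s < -4.
t=0: f(0,0)=1
t=1: f(1,-1)=1 f(1,1)=1
t=2: f(2,-2)=1 f(2,0)=2 f(2,2)=1
t=3: f(3,-3)=1 f(3,-1)=3 f(3,1)=3 f(3,3)=1
t=4: f(4,-4)=1 f(4,-2)=4 f(4,0)=6 f(4,2)=4 f(4,4)=1
t=5: f(5,-3)=5 f(5,-1)=10 f(5,1)=10 f(5,3)=5 f(5,5)=1
t=6: f(6,-4)=5 f(6,-2)=15 f(6,0)=20 f(6,2)=15 f(6,4)=6 f(6,6)=1
t=7: f(7,-3)=20 f(7,-1)=35 f(7,1)=35 f(7,3)=21 f(7,5)=7 f(7,7)=1
t=8: f(8,-4)=20 f(8,-2)=55 f(8,0)=70 f(8,2)=56 f(8,4)=28 f(8,6)=8 f(8,8)=1
t=9: f(9,-3)=75 f(9,-1)=125 f(9,1)=126 f(9,3)=84 f(9,5)=36 f(9,7)=9 f(9,9)=1
t=10: f(10,-4)=75 f(10,-2)=200 f(10,0)=251 f(10,2)=210 f(10,4)=120 f(10,6)=45 f(10,8)=10 f(10,10)=1
t=11: f(11,-3)=275 f(11,-1)=451 f(11,1)=461 f(11,3)=330 f(11,5)=165 f(11,7)=55 f(11,9)=11 f(11,11)=1
t=12: f(12,-4)=275 f(12,-2)=726 f(12,0)=912 f(12,2)=791 f(12,4)=495 f(12,6)=220 f(12,8)=66 f(12,10)=12 f(12,12)=1
t=13: f(13,-3)=1001 f(13,-1)=1638 f(13,1)=1703 f(13,3)=1286 f(13,5)=715 f(13,7)=286 f(13,9)=78 f(13,11)=13 f(13,13)=1
t=14: f(14,-4)=1001 f(14,-2)=2639 f(14,0)=3341 f(14,2)=2989 f(14,4)=2001 f(14,6)=1001 f(14,8)=364 f(14,10)=91 f(14,12)=14 f(14,14)=1
Σ_s f(14,s) = 13442
P = 13442/16384 = 6721/8192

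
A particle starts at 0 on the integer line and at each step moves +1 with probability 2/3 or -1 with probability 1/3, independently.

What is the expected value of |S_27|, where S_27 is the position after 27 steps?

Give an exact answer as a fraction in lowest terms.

S_27 takes values m ≡ 1 (mod 2) with |m| ≤ 27; P(S_27=m) = C(27,(27+m)/2) · (2/3)^((27+m)/2) · (1/3)^((27-m)/2).
Distribution: P(S=-27)=1/7625597484987, P(S=-25)=2/282429536481, P(S=-23)=52/282429536481, P(S=-21)=2600/847288609443, P(S=-19)=10400/282429536481, P(S=-17)=95680/282429536481, P(S=-15)=2104960/847288609443, P(S=-13)=4209920/282429536481, P(S=-11)=21049600/282429536481, P(S=-9)=799884800/2541865828329, P(S=-7)=319953920/282429536481, P(S=-5)=988948480/282429536481, P(S=-3)=7911587840/847288609443, P(S=-1)=6085836800/282429536481, P(S=1)=12171673600/282429536481, P(S=3)=63292702720/847288609443, P(S=5)=31646351360/282429536481, P(S=7)=40954101760/282429536481, P(S=9)=409541017600/2541865828329, P(S=11)=43109580800/282429536481, P(S=13)=34487664640/282429536481, P(S=15)=68975329280/847288609443, P(S=17)=12540968960/282429536481, P(S=19)=5452595200/282429536481, P(S=21)=5452595200/847288609443, P(S=23)=436207616/282429536481, P(S=25)=67108864/282429536481, P(S=27)=134217728/7625597484987
E[|S_27|] = Σ_m |m|·P(S_27=m) = 862142190941/94143178827

Answer: 862142190941/94143178827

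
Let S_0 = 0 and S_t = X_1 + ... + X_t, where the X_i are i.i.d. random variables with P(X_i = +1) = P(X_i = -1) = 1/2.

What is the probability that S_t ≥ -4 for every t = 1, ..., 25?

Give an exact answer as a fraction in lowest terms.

Let f(t,s) = #length-t paths at position s with S_1..S_t all ≥ -4.
f(t,s) = f(t-1,s-1) + f(t-1,s+1) for s ≥ -4; f(t,s) = 0 for s < -4.
t=0: f(0,0)=1
t=1: f(1,-1)=1 f(1,1)=1
t=2: f(2,-2)=1 f(2,0)=2 f(2,2)=1
t=3: f(3,-3)=1 f(3,-1)=3 f(3,1)=3 f(3,3)=1
t=4: f(4,-4)=1 f(4,-2)=4 f(4,0)=6 f(4,2)=4 f(4,4)=1
t=5: f(5,-3)=5 f(5,-1)=10 f(5,1)=10 f(5,3)=5 f(5,5)=1
t=6: f(6,-4)=5 f(6,-2)=15 f(6,0)=20 f(6,2)=15 f(6,4)=6 f(6,6)=1
t=7: f(7,-3)=20 f(7,-1)=35 f(7,1)=35 f(7,3)=21 f(7,5)=7 f(7,7)=1
t=8: f(8,-4)=20 f(8,-2)=55 f(8,0)=70 f(8,2)=56 f(8,4)=28 f(8,6)=8 f(8,8)=1
t=9: f(9,-3)=75 f(9,-1)=125 f(9,1)=126 f(9,3)=84 f(9,5)=36 f(9,7)=9 f(9,9)=1
t=10: f(10,-4)=75 f(10,-2)=200 f(10,0)=251 f(10,2)=210 f(10,4)=120 f(10,6)=45 f(10,8)=10 f(10,10)=1
t=11: f(11,-3)=275 f(11,-1)=451 f(11,1)=461 f(11,3)=330 f(11,5)=165 f(11,7)=55 f(11,9)=11 f(11,11)=1
t=12: f(12,-4)=275 f(12,-2)=726 f(12,0)=912 f(12,2)=791 f(12,4)=495 f(12,6)=220 f(12,8)=66 f(12,10)=12 f(12,12)=1
t=13: f(13,-3)=1001 f(13,-1)=1638 f(13,1)=1703 f(13,3)=1286 f(13,5)=715 f(13,7)=286 f(13,9)=78 f(13,11)=13 f(13,13)=1
t=14: f(14,-4)=1001 f(14,-2)=2639 f(14,0)=3341 f(14,2)=2989 f(14,4)=2001 f(14,6)=1001 f(14,8)=364 f(14,10)=91 f(14,12)=14 f(14,14)=1
t=15: f(15,-3)=3640 f(15,-1)=5980 f(15,1)=6330 f(15,3)=4990 f(15,5)=3002 f(15,7)=1365 f(15,9)=455 f(15,11)=105 f(15,13)=15 f(15,15)=1
t=16: f(16,-4)=3640 f(16,-2)=9620 f(16,0)=12310 f(16,2)=11320 f(16,4)=7992 f(16,6)=4367 f(16,8)=1820 f(16,10)=560 f(16,12)=120 f(16,14)=16 f(16,16)=1
t=17: f(17,-3)=13260 f(17,-1)=21930 f(17,1)=23630 f(17,3)=19312 f(17,5)=12359 f(17,7)=6187 f(17,9)=2380 f(17,11)=680 f(17,13)=136 f(17,15)=17 f(17,17)=1
t=18: f(18,-4)=13260 f(18,-2)=35190 f(18,0)=45560 f(18,2)=42942 f(18,4)=31671 f(18,6)=18546 f(18,8)=8567 f(18,10)=3060 f(18,12)=816 f(18,14)=153 f(18,16)=18 f(18,18)=1
t=19: f(19,-3)=48450 f(19,-1)=80750 f(19,1)=88502 f(19,3)=74613 f(19,5)=50217 f(19,7)=27113 f(19,9)=11627 f(19,11)=3876 f(19,13)=969 f(19,15)=171 f(19,17)=19 f(19,19)=1
t=20: f(20,-4)=48450 f(20,-2)=129200 f(20,0)=169252 f(20,2)=163115 f(20,4)=124830 f(20,6)=77330 f(20,8)=38740 f(20,10)=15503 f(20,12)=4845 f(20,14)=1140 f(20,16)=190 f(20,18)=20 f(20,20)=1
t=21: f(21,-3)=177650 f(21,-1)=298452 f(21,1)=332367 f(21,3)=287945 f(21,5)=202160 f(21,7)=116070 f(21,9)=54243 f(21,11)=20348 f(21,13)=5985 f(21,15)=1330 f(21,17)=210 f(21,19)=21 f(21,21)=1
t=22: f(22,-4)=177650 f(22,-2)=476102 f(22,0)=630819 f(22,2)=620312 f(22,4)=490105 f(22,6)=318230 f(22,8)=170313 f(22,10)=74591 f(22,12)=26333 f(22,14)=7315 f(22,16)=1540 f(22,18)=231 f(22,20)=22 f(22,22)=1
t=23: f(23,-3)=653752 f(23,-1)=1106921 f(23,1)=1251131 f(23,3)=1110417 f(23,5)=808335 f(23,7)=488543 f(23,9)=244904 f(23,11)=100924 f(23,13)=33648 f(23,15)=8855 f(23,17)=1771 f(23,19)=253 f(23,21)=23 f(23,23)=1
t=24: f(24,-4)=653752 f(24,-2)=1760673 f(24,0)=2358052 f(24,2)=2361548 f(24,4)=1918752 f(24,6)=1296878 f(24,8)=733447 f(24,10)=345828 f(24,12)=134572 f(24,14)=42503 f(24,16)=10626 f(24,18)=2024 f(24,20)=276 f(24,22)=24 f(24,24)=1
t=25: f(25,-3)=2414425 f(25,-1)=4118725 f(25,1)=4719600 f(25,3)=4280300 f(25,5)=3215630 f(25,7)=2030325 f(25,9)=1079275 f(25,11)=480400 f(25,13)=177075 f(25,15)=53129 f(25,17)=12650 f(25,19)=2300 f(25,21)=300 f(25,23)=25 f(25,25)=1
Σ_s f(25,s) = 22584160
P = 22584160/33554432 = 705755/1048576

Answer: 705755/1048576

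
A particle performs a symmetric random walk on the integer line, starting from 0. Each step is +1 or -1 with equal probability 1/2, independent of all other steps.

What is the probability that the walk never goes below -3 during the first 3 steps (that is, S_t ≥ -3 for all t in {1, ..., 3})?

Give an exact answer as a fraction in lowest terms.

Let f(t,s) = #length-t paths at position s with S_1..S_t all ≥ -3.
f(t,s) = f(t-1,s-1) + f(t-1,s+1) for s ≥ -3; f(t,s) = 0 for s < -3.
t=0: f(0,0)=1
t=1: f(1,-1)=1 f(1,1)=1
t=2: f(2,-2)=1 f(2,0)=2 f(2,2)=1
t=3: f(3,-3)=1 f(3,-1)=3 f(3,1)=3 f(3,3)=1
Σ_s f(3,s) = 8
P = 8/8 = 1

Answer: 1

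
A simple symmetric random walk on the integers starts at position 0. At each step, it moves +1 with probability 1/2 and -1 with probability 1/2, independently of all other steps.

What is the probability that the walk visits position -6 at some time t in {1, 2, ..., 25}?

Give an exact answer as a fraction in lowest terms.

Count via complement. Let g(t,s) = #length-t paths at position s with S_1..S_t all ≠ -6.
g(t,s) = g(t-1,s-1) + g(t-1,s+1) for s ≠ -6; g(t,-6) = 0.
t=0: g(0,0)=1
t=1: g(1,-1)=1 g(1,1)=1
t=2: g(2,-2)=1 g(2,0)=2 g(2,2)=1
t=3: g(3,-3)=1 g(3,-1)=3 g(3,1)=3 g(3,3)=1
t=4: g(4,-4)=1 g(4,-2)=4 g(4,0)=6 g(4,2)=4 g(4,4)=1
t=5: g(5,-5)=1 g(5,-3)=5 g(5,-1)=10 g(5,1)=10 g(5,3)=5 g(5,5)=1
t=6: g(6,-4)=6 g(6,-2)=15 g(6,0)=20 g(6,2)=15 g(6,4)=6 g(6,6)=1
t=7: g(7,-5)=6 g(7,-3)=21 g(7,-1)=35 g(7,1)=35 g(7,3)=21 g(7,5)=7 g(7,7)=1
t=8: g(8,-4)=27 g(8,-2)=56 g(8,0)=70 g(8,2)=56 g(8,4)=28 g(8,6)=8 g(8,8)=1
t=9: g(9,-5)=27 g(9,-3)=83 g(9,-1)=126 g(9,1)=126 g(9,3)=84 g(9,5)=36 g(9,7)=9 g(9,9)=1
t=10: g(10,-4)=110 g(10,-2)=209 g(10,0)=252 g(10,2)=210 g(10,4)=120 g(10,6)=45 g(10,8)=10 g(10,10)=1
t=11: g(11,-5)=110 g(11,-3)=319 g(11,-1)=461 g(11,1)=462 g(11,3)=330 g(11,5)=165 g(11,7)=55 g(11,9)=11 g(11,11)=1
t=12: g(12,-4)=429 g(12,-2)=780 g(12,0)=923 g(12,2)=792 g(12,4)=495 g(12,6)=220 g(12,8)=66 g(12,10)=12 g(12,12)=1
t=13: g(13,-5)=429 g(13,-3)=1209 g(13,-1)=1703 g(13,1)=1715 g(13,3)=1287 g(13,5)=715 g(13,7)=286 g(13,9)=78 g(13,11)=13 g(13,13)=1
t=14: g(14,-4)=1638 g(14,-2)=2912 g(14,0)=3418 g(14,2)=3002 g(14,4)=2002 g(14,6)=1001 g(14,8)=364 g(14,10)=91 g(14,12)=14 g(14,14)=1
t=15: g(15,-5)=1638 g(15,-3)=4550 g(15,-1)=6330 g(15,1)=6420 g(15,3)=5004 g(15,5)=3003 g(15,7)=1365 g(15,9)=455 g(15,11)=105 g(15,13)=15 g(15,15)=1
t=16: g(16,-4)=6188 g(16,-2)=10880 g(16,0)=12750 g(16,2)=11424 g(16,4)=8007 g(16,6)=4368 g(16,8)=1820 g(16,10)=560 g(16,12)=120 g(16,14)=16 g(16,16)=1
t=17: g(17,-5)=6188 g(17,-3)=17068 g(17,-1)=23630 g(17,1)=24174 g(17,3)=19431 g(17,5)=12375 g(17,7)=6188 g(17,9)=2380 g(17,11)=680 g(17,13)=136 g(17,15)=17 g(17,17)=1
t=18: g(18,-4)=23256 g(18,-2)=40698 g(18,0)=47804 g(18,2)=43605 g(18,4)=31806 g(18,6)=18563 g(18,8)=8568 g(18,10)=3060 g(18,12)=816 g(18,14)=153 g(18,16)=18 g(18,18)=1
t=19: g(19,-5)=23256 g(19,-3)=63954 g(19,-1)=88502 g(19,1)=91409 g(19,3)=75411 g(19,5)=50369 g(19,7)=27131 g(19,9)=11628 g(19,11)=3876 g(19,13)=969 g(19,15)=171 g(19,17)=19 g(19,19)=1
t=20: g(20,-4)=87210 g(20,-2)=152456 g(20,0)=179911 g(20,2)=166820 g(20,4)=125780 g(20,6)=77500 g(20,8)=38759 g(20,10)=15504 g(20,12)=4845 g(20,14)=1140 g(20,16)=190 g(20,18)=20 g(20,20)=1
t=21: g(21,-5)=87210 g(21,-3)=239666 g(21,-1)=332367 g(21,1)=346731 g(21,3)=292600 g(21,5)=203280 g(21,7)=116259 g(21,9)=54263 g(21,11)=20349 g(21,13)=5985 g(21,15)=1330 g(21,17)=210 g(21,19)=21 g(21,21)=1
t=22: g(22,-4)=326876 g(22,-2)=572033 g(22,0)=679098 g(22,2)=639331 g(22,4)=495880 g(22,6)=319539 g(22,8)=170522 g(22,10)=74612 g(22,12)=26334 g(22,14)=7315 g(22,16)=1540 g(22,18)=231 g(22,20)=22 g(22,22)=1
t=23: g(23,-5)=326876 g(23,-3)=898909 g(23,-1)=1251131 g(23,1)=1318429 g(23,3)=1135211 g(23,5)=815419 g(23,7)=490061 g(23,9)=245134 g(23,11)=100946 g(23,13)=33649 g(23,15)=8855 g(23,17)=1771 g(23,19)=253 g(23,21)=23 g(23,23)=1
t=24: g(24,-4)=1225785 g(24,-2)=2150040 g(24,0)=2569560 g(24,2)=2453640 g(24,4)=1950630 g(24,6)=1305480 g(24,8)=735195 g(24,10)=346080 g(24,12)=134595 g(24,14)=42504 g(24,16)=10626 g(24,18)=2024 g(24,20)=276 g(24,22)=24 g(24,24)=1
t=25: g(25,-5)=1225785 g(25,-3)=3375825 g(25,-1)=4719600 g(25,1)=5023200 g(25,3)=4404270 g(25,5)=3256110 g(25,7)=2040675 g(25,9)=1081275 g(25,11)=480675 g(25,13)=177099 g(25,15)=53130 g(25,17)=12650 g(25,19)=2300 g(25,21)=300 g(25,23)=25 g(25,25)=1
Paths never hitting -6: Σ_s g(25,s) = 25852920
Paths hitting -6: 2^25 - 25852920 = 7701512
P = 7701512/33554432 = 962689/4194304

Answer: 962689/4194304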